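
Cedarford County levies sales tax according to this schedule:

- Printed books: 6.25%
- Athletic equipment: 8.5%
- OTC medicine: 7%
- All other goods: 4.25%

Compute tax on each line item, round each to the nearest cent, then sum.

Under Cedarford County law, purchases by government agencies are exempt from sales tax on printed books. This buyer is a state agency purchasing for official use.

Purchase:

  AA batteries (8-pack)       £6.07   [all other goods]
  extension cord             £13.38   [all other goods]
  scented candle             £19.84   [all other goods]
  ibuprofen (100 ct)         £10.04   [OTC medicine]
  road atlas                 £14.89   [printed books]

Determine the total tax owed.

AA batteries (8-pack) £6.07: all other goods → 4.25% → £0.26
Extension cord £13.38: all other goods → 4.25% → £0.57
Scented candle £19.84: all other goods → 4.25% → £0.84
Ibuprofen (100 ct) £10.04: OTC medicine → 7% → £0.70
Road atlas £14.89: printed books, buyer-exempt → 0% → £0.00
Total tax = £0.26 + £0.57 + £0.84 + £0.70 = £2.37

£2.37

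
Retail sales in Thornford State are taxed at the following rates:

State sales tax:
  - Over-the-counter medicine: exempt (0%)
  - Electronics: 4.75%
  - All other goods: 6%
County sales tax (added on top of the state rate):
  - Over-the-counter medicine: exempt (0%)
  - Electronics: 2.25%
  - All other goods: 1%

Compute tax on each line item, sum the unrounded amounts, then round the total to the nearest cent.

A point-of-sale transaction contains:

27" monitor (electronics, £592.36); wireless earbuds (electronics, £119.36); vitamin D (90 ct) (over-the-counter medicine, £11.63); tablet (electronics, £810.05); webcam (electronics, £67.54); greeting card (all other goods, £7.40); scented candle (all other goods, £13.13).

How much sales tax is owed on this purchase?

£112.69

27" monitor £592.36: electronics → 4.75% + 2.25% county = 7% → £41.4652
Wireless earbuds £119.36: electronics → 4.75% + 2.25% county = 7% → £8.3552
Vitamin D (90 ct) £11.63: over-the-counter medicine → 0% + 0% county = 0% → £0.00
Tablet £810.05: electronics → 4.75% + 2.25% county = 7% → £56.7035
Webcam £67.54: electronics → 4.75% + 2.25% county = 7% → £4.7278
Greeting card £7.40: all other goods → 6% + 1% county = 7% → £0.518
Scented candle £13.13: all other goods → 6% + 1% county = 7% → £0.9191
Unrounded tax sum = £112.6888 → £112.69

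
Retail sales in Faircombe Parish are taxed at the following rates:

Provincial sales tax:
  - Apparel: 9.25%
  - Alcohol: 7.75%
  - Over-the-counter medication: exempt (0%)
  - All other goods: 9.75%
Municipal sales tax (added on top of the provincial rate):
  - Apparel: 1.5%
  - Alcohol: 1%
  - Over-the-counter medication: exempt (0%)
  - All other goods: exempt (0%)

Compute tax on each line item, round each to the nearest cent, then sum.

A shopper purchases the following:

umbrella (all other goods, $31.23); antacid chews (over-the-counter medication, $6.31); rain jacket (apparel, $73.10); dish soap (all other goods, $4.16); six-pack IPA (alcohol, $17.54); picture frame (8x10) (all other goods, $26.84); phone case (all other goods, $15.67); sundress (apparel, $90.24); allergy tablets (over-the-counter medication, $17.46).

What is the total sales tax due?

$26.69

Umbrella $31.23: all other goods → 9.75% + 0% municipal = 9.75% → $3.04
Antacid chews $6.31: over-the-counter medication → 0% + 0% municipal = 0% → $0.00
Rain jacket $73.10: apparel → 9.25% + 1.5% municipal = 10.75% → $7.86
Dish soap $4.16: all other goods → 9.75% + 0% municipal = 9.75% → $0.41
Six-pack IPA $17.54: alcohol → 7.75% + 1% municipal = 8.75% → $1.53
Picture frame (8x10) $26.84: all other goods → 9.75% + 0% municipal = 9.75% → $2.62
Phone case $15.67: all other goods → 9.75% + 0% municipal = 9.75% → $1.53
Sundress $90.24: apparel → 9.25% + 1.5% municipal = 10.75% → $9.70
Allergy tablets $17.46: over-the-counter medication → 0% + 0% municipal = 0% → $0.00
Total tax = $3.04 + $7.86 + $0.41 + $1.53 + $2.62 + $1.53 + $9.70 = $26.69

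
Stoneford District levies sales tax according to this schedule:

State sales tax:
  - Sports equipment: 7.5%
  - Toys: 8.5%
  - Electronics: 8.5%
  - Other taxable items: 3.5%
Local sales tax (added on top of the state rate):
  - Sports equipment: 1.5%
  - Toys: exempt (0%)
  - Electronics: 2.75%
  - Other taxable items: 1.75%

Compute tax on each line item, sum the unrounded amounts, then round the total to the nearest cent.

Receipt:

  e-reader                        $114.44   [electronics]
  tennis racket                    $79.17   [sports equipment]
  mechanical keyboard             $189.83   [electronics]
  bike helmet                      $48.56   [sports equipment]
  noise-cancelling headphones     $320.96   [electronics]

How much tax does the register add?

$81.83

E-reader $114.44: electronics → 8.5% + 2.75% local = 11.25% → $12.8745
Tennis racket $79.17: sports equipment → 7.5% + 1.5% local = 9% → $7.1253
Mechanical keyboard $189.83: electronics → 8.5% + 2.75% local = 11.25% → $21.355875
Bike helmet $48.56: sports equipment → 7.5% + 1.5% local = 9% → $4.3704
Noise-cancelling headphones $320.96: electronics → 8.5% + 2.75% local = 11.25% → $36.108
Unrounded tax sum = $81.834075 → $81.83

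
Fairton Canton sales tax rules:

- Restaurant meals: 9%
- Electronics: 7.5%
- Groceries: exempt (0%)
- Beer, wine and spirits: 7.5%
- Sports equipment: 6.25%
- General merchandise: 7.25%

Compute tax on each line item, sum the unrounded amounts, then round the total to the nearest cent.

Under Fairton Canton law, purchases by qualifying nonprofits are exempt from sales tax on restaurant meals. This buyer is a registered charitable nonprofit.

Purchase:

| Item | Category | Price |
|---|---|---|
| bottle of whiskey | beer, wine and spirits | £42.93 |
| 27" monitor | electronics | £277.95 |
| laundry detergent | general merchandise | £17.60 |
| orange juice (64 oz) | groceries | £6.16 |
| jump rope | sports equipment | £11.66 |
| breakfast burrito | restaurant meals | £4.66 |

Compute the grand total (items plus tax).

Bottle of whiskey £42.93: beer, wine and spirits → 7.5% → £3.21975
27" monitor £277.95: electronics → 7.5% → £20.84625
Laundry detergent £17.60: general merchandise → 7.25% → £1.276
Orange juice (64 oz) £6.16: groceries → 0% → £0.00
Jump rope £11.66: sports equipment → 6.25% → £0.72875
Breakfast burrito £4.66: restaurant meals, buyer-exempt → 0% → £0.00
Subtotal = £360.96; unrounded tax = £26.07075 → £26.07; total due = £387.03

£387.03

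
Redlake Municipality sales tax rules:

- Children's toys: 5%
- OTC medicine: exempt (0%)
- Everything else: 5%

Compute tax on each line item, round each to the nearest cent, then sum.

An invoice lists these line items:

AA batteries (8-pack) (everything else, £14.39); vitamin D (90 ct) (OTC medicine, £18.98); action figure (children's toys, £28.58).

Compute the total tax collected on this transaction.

AA batteries (8-pack) £14.39: everything else → 5% → £0.72
Vitamin D (90 ct) £18.98: OTC medicine → 0% → £0.00
Action figure £28.58: children's toys → 5% → £1.43
Total tax = £0.72 + £1.43 = £2.15

£2.15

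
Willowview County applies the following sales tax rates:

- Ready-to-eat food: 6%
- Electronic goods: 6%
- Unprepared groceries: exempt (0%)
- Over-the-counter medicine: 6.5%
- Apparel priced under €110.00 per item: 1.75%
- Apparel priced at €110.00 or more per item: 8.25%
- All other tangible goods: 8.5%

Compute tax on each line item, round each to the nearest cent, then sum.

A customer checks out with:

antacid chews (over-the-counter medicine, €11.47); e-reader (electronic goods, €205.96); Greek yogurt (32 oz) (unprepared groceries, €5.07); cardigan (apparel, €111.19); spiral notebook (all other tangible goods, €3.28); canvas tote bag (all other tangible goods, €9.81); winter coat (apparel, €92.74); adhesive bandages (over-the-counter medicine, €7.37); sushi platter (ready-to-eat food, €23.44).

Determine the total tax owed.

€26.90

Antacid chews €11.47: over-the-counter medicine → 6.5% → €0.75
E-reader €205.96: electronic goods → 6% → €12.36
Greek yogurt (32 oz) €5.07: unprepared groceries → 0% → €0.00
Cardigan €111.19: apparel, €110.00 or more → 8.25% → €9.17
Spiral notebook €3.28: all other tangible goods → 8.5% → €0.28
Canvas tote bag €9.81: all other tangible goods → 8.5% → €0.83
Winter coat €92.74: apparel, under €110.00 → 1.75% → €1.62
Adhesive bandages €7.37: over-the-counter medicine → 6.5% → €0.48
Sushi platter €23.44: ready-to-eat food → 6% → €1.41
Total tax = €0.75 + €12.36 + €9.17 + €0.28 + €0.83 + €1.62 + €0.48 + €1.41 = €26.90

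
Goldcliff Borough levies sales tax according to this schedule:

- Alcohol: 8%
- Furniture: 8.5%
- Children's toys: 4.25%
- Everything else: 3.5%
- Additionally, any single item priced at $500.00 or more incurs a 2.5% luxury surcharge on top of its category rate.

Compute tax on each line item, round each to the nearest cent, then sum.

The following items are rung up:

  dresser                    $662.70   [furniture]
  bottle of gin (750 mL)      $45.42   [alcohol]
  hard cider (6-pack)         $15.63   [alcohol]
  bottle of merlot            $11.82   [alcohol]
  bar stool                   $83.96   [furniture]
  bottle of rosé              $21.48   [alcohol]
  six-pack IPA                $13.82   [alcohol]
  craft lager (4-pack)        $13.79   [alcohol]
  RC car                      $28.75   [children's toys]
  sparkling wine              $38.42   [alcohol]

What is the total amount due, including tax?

$1029.88

Dresser $662.70: furniture → 8.5% + 2.5% surcharge = 11% → $72.90
Bottle of gin (750 mL) $45.42: alcohol → 8% → $3.63
Hard cider (6-pack) $15.63: alcohol → 8% → $1.25
Bottle of merlot $11.82: alcohol → 8% → $0.95
Bar stool $83.96: furniture → 8.5% → $7.14
Bottle of rosé $21.48: alcohol → 8% → $1.72
Six-pack IPA $13.82: alcohol → 8% → $1.11
Craft lager (4-pack) $13.79: alcohol → 8% → $1.10
RC car $28.75: children's toys → 4.25% → $1.22
Sparkling wine $38.42: alcohol → 8% → $3.07
Subtotal = $935.79; tax = $94.09; total due = $1029.88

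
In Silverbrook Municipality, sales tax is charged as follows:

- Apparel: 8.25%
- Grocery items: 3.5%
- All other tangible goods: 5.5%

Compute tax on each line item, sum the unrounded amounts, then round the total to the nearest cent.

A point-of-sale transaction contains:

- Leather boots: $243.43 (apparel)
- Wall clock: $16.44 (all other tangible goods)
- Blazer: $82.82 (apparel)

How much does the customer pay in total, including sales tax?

$370.51

Leather boots $243.43: apparel → 8.25% → $20.082975
Wall clock $16.44: all other tangible goods → 5.5% → $0.9042
Blazer $82.82: apparel → 8.25% → $6.83265
Subtotal = $342.69; unrounded tax = $27.819825 → $27.82; total due = $370.51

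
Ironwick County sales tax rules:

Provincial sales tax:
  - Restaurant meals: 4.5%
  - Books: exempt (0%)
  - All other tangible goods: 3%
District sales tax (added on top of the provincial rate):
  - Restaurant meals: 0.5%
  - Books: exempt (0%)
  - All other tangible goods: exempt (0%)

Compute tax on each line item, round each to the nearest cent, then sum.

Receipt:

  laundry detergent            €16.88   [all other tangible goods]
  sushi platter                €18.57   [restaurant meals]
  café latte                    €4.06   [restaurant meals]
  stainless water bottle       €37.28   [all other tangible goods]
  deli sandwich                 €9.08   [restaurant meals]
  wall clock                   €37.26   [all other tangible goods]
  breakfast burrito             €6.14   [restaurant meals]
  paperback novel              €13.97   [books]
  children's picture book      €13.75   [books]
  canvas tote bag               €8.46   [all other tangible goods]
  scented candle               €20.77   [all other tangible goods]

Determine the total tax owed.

€5.51

Laundry detergent €16.88: all other tangible goods → 3% + 0% district = 3% → €0.51
Sushi platter €18.57: restaurant meals → 4.5% + 0.5% district = 5% → €0.93
Café latte €4.06: restaurant meals → 4.5% + 0.5% district = 5% → €0.20
Stainless water bottle €37.28: all other tangible goods → 3% + 0% district = 3% → €1.12
Deli sandwich €9.08: restaurant meals → 4.5% + 0.5% district = 5% → €0.45
Wall clock €37.26: all other tangible goods → 3% + 0% district = 3% → €1.12
Breakfast burrito €6.14: restaurant meals → 4.5% + 0.5% district = 5% → €0.31
Paperback novel €13.97: books → 0% + 0% district = 0% → €0.00
Children's picture book €13.75: books → 0% + 0% district = 0% → €0.00
Canvas tote bag €8.46: all other tangible goods → 3% + 0% district = 3% → €0.25
Scented candle €20.77: all other tangible goods → 3% + 0% district = 3% → €0.62
Total tax = €0.51 + €0.93 + €0.20 + €1.12 + €0.45 + €1.12 + €0.31 + €0.25 + €0.62 = €5.51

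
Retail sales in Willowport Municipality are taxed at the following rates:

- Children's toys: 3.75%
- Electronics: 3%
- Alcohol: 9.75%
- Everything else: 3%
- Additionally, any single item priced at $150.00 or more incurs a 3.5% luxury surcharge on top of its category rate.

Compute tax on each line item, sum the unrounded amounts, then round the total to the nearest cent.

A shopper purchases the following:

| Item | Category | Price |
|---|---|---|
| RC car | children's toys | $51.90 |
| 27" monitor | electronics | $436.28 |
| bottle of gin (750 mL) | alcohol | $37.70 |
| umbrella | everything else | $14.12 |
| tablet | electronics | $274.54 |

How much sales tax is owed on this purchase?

RC car $51.90: children's toys → 3.75% → $1.94625
27" monitor $436.28: electronics → 3% + 3.5% surcharge = 6.5% → $28.3582
Bottle of gin (750 mL) $37.70: alcohol → 9.75% → $3.67575
Umbrella $14.12: everything else → 3% → $0.4236
Tablet $274.54: electronics → 3% + 3.5% surcharge = 6.5% → $17.8451
Unrounded tax sum = $52.2489 → $52.25

$52.25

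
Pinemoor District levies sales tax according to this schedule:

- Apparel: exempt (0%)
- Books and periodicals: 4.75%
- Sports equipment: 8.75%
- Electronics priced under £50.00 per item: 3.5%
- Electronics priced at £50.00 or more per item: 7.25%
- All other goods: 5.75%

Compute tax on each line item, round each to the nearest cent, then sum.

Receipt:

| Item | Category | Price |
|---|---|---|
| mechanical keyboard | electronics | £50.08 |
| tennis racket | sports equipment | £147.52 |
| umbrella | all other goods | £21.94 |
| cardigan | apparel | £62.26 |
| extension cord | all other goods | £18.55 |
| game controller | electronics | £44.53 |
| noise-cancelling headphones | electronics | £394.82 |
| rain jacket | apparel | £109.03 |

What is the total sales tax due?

Mechanical keyboard £50.08: electronics, £50.00 or more → 7.25% → £3.63
Tennis racket £147.52: sports equipment → 8.75% → £12.91
Umbrella £21.94: all other goods → 5.75% → £1.26
Cardigan £62.26: apparel → 0% → £0.00
Extension cord £18.55: all other goods → 5.75% → £1.07
Game controller £44.53: electronics, under £50.00 → 3.5% → £1.56
Noise-cancelling headphones £394.82: electronics, £50.00 or more → 7.25% → £28.62
Rain jacket £109.03: apparel → 0% → £0.00
Total tax = £3.63 + £12.91 + £1.26 + £1.07 + £1.56 + £28.62 = £49.05

£49.05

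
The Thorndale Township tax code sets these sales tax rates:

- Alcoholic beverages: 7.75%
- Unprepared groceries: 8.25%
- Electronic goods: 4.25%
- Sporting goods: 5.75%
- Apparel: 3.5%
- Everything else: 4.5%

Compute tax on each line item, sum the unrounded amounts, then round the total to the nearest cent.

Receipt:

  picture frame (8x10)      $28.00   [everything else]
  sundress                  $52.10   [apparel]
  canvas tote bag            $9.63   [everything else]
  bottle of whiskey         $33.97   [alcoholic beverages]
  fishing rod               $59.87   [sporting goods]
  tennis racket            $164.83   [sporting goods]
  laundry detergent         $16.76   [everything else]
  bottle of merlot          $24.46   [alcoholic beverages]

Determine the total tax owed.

Picture frame (8x10) $28.00: everything else → 4.5% → $1.26
Sundress $52.10: apparel → 3.5% → $1.8235
Canvas tote bag $9.63: everything else → 4.5% → $0.43335
Bottle of whiskey $33.97: alcoholic beverages → 7.75% → $2.632675
Fishing rod $59.87: sporting goods → 5.75% → $3.442525
Tennis racket $164.83: sporting goods → 5.75% → $9.477725
Laundry detergent $16.76: everything else → 4.5% → $0.7542
Bottle of merlot $24.46: alcoholic beverages → 7.75% → $1.89565
Unrounded tax sum = $21.719625 → $21.72

$21.72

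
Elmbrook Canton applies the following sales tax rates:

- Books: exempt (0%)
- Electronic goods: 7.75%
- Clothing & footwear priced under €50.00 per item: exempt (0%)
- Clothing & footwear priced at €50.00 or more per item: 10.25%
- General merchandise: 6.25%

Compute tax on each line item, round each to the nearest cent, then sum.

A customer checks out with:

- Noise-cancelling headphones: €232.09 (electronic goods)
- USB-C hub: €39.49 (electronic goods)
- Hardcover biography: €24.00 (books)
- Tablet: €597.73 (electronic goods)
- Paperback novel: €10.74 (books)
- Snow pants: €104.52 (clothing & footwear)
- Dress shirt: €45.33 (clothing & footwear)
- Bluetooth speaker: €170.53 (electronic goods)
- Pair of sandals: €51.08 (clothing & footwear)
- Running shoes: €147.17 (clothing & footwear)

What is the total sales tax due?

Noise-cancelling headphones €232.09: electronic goods → 7.75% → €17.99
USB-C hub €39.49: electronic goods → 7.75% → €3.06
Hardcover biography €24.00: books → 0% → €0.00
Tablet €597.73: electronic goods → 7.75% → €46.32
Paperback novel €10.74: books → 0% → €0.00
Snow pants €104.52: clothing & footwear, €50.00 or more → 10.25% → €10.71
Dress shirt €45.33: clothing & footwear, under €50.00 → 0% → €0.00
Bluetooth speaker €170.53: electronic goods → 7.75% → €13.22
Pair of sandals €51.08: clothing & footwear, €50.00 or more → 10.25% → €5.24
Running shoes €147.17: clothing & footwear, €50.00 or more → 10.25% → €15.08
Total tax = €17.99 + €3.06 + €46.32 + €10.71 + €13.22 + €5.24 + €15.08 = €111.62

€111.62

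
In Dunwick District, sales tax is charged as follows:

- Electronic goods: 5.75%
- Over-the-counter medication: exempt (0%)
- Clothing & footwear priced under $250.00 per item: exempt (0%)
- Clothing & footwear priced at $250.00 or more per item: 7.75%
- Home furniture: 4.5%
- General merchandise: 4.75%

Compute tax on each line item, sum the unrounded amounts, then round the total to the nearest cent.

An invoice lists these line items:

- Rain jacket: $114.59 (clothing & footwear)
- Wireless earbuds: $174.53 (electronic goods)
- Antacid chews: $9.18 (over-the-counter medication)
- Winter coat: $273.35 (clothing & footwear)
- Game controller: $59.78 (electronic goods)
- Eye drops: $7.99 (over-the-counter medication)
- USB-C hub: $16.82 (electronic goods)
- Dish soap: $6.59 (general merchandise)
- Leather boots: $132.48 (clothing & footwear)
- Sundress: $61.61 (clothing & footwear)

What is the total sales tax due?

Rain jacket $114.59: clothing & footwear, under $250.00 → 0% → $0.00
Wireless earbuds $174.53: electronic goods → 5.75% → $10.035475
Antacid chews $9.18: over-the-counter medication → 0% → $0.00
Winter coat $273.35: clothing & footwear, $250.00 or more → 7.75% → $21.184625
Game controller $59.78: electronic goods → 5.75% → $3.43735
Eye drops $7.99: over-the-counter medication → 0% → $0.00
USB-C hub $16.82: electronic goods → 5.75% → $0.96715
Dish soap $6.59: general merchandise → 4.75% → $0.313025
Leather boots $132.48: clothing & footwear, under $250.00 → 0% → $0.00
Sundress $61.61: clothing & footwear, under $250.00 → 0% → $0.00
Unrounded tax sum = $35.937625 → $35.94

$35.94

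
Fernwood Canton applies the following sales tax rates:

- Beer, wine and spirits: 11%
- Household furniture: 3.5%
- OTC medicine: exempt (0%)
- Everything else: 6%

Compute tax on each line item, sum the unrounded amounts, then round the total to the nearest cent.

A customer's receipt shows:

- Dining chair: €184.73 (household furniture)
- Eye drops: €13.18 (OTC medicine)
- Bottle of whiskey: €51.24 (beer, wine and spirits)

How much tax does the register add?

€12.10

Dining chair €184.73: household furniture → 3.5% → €6.46555
Eye drops €13.18: OTC medicine → 0% → €0.00
Bottle of whiskey €51.24: beer, wine and spirits → 11% → €5.6364
Unrounded tax sum = €12.10195 → €12.10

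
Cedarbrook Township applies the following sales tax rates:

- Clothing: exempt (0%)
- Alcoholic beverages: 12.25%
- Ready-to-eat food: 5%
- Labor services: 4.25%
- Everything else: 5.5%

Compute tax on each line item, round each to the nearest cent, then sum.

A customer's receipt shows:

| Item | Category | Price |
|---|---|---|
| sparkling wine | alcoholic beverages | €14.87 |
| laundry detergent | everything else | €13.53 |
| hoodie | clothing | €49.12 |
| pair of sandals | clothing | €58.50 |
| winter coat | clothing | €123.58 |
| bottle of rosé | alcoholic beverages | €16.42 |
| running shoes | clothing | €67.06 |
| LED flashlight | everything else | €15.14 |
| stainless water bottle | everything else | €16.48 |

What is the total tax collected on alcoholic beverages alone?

€3.83

Sparkling wine €14.87: alcoholic beverages → 12.25% → €1.82
Bottle of rosé €16.42: alcoholic beverages → 12.25% → €2.01
Tax on alcoholic beverages = €1.82 + €2.01 = €3.83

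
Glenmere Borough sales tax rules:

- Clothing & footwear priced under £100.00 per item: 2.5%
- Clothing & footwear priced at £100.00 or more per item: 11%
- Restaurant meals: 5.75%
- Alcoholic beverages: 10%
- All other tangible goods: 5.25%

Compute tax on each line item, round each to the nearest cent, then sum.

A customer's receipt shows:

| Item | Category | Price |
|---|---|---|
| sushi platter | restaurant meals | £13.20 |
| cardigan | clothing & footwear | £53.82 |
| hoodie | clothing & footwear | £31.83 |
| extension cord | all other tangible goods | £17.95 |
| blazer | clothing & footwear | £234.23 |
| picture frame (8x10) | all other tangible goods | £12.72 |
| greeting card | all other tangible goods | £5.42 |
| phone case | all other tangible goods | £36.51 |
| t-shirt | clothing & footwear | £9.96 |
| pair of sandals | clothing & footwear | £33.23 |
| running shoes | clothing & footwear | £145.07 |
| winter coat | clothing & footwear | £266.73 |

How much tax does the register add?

£78.87

Sushi platter £13.20: restaurant meals → 5.75% → £0.76
Cardigan £53.82: clothing & footwear, under £100.00 → 2.5% → £1.35
Hoodie £31.83: clothing & footwear, under £100.00 → 2.5% → £0.80
Extension cord £17.95: all other tangible goods → 5.25% → £0.94
Blazer £234.23: clothing & footwear, £100.00 or more → 11% → £25.77
Picture frame (8x10) £12.72: all other tangible goods → 5.25% → £0.67
Greeting card £5.42: all other tangible goods → 5.25% → £0.28
Phone case £36.51: all other tangible goods → 5.25% → £1.92
T-shirt £9.96: clothing & footwear, under £100.00 → 2.5% → £0.25
Pair of sandals £33.23: clothing & footwear, under £100.00 → 2.5% → £0.83
Running shoes £145.07: clothing & footwear, £100.00 or more → 11% → £15.96
Winter coat £266.73: clothing & footwear, £100.00 or more → 11% → £29.34
Total tax = £0.76 + £1.35 + £0.80 + £0.94 + £25.77 + £0.67 + £0.28 + £1.92 + £0.25 + £0.83 + £15.96 + £29.34 = £78.87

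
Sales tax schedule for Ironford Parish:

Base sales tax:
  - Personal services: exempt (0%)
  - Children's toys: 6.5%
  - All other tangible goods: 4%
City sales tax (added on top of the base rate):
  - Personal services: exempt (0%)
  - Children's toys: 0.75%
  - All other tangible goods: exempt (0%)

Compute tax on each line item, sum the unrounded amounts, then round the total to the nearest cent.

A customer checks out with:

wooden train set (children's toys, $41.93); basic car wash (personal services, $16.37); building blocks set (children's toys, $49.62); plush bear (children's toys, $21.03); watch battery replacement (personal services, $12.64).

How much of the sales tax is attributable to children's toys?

Wooden train set $41.93: children's toys → 6.5% + 0.75% city = 7.25% → $3.039925
Building blocks set $49.62: children's toys → 6.5% + 0.75% city = 7.25% → $3.59745
Plush bear $21.03: children's toys → 6.5% + 0.75% city = 7.25% → $1.524675
Tax on children's toys: unrounded sum = $8.16205 → $8.16

$8.16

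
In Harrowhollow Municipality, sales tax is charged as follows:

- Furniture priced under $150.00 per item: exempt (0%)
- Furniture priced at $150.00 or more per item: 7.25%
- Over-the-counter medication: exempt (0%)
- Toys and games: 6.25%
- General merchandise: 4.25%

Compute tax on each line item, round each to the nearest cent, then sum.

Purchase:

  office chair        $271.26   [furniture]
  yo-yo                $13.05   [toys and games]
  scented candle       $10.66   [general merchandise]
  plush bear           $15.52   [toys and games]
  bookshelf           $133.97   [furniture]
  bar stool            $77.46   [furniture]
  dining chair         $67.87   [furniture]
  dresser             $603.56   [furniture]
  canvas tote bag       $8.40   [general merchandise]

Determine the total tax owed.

$66.03

Office chair $271.26: furniture, $150.00 or more → 7.25% → $19.67
Yo-yo $13.05: toys and games → 6.25% → $0.82
Scented candle $10.66: general merchandise → 4.25% → $0.45
Plush bear $15.52: toys and games → 6.25% → $0.97
Bookshelf $133.97: furniture, under $150.00 → 0% → $0.00
Bar stool $77.46: furniture, under $150.00 → 0% → $0.00
Dining chair $67.87: furniture, under $150.00 → 0% → $0.00
Dresser $603.56: furniture, $150.00 or more → 7.25% → $43.76
Canvas tote bag $8.40: general merchandise → 4.25% → $0.36
Total tax = $19.67 + $0.82 + $0.45 + $0.97 + $43.76 + $0.36 = $66.03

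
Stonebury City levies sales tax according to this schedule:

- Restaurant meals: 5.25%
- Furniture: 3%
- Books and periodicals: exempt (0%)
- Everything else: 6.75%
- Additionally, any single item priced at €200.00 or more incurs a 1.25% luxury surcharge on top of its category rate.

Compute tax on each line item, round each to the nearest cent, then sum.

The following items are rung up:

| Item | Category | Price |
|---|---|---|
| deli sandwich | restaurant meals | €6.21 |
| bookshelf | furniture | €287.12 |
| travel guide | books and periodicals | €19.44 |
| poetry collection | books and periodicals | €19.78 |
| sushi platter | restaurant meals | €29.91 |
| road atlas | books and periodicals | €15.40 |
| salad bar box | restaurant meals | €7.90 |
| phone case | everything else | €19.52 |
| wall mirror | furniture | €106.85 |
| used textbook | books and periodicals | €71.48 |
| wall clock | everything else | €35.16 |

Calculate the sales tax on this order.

€21.41

Deli sandwich €6.21: restaurant meals → 5.25% → €0.33
Bookshelf €287.12: furniture → 3% + 1.25% surcharge = 4.25% → €12.20
Travel guide €19.44: books and periodicals → 0% → €0.00
Poetry collection €19.78: books and periodicals → 0% → €0.00
Sushi platter €29.91: restaurant meals → 5.25% → €1.57
Road atlas €15.40: books and periodicals → 0% → €0.00
Salad bar box €7.90: restaurant meals → 5.25% → €0.41
Phone case €19.52: everything else → 6.75% → €1.32
Wall mirror €106.85: furniture → 3% → €3.21
Used textbook €71.48: books and periodicals → 0% → €0.00
Wall clock €35.16: everything else → 6.75% → €2.37
Total tax = €0.33 + €12.20 + €1.57 + €0.41 + €1.32 + €3.21 + €2.37 = €21.41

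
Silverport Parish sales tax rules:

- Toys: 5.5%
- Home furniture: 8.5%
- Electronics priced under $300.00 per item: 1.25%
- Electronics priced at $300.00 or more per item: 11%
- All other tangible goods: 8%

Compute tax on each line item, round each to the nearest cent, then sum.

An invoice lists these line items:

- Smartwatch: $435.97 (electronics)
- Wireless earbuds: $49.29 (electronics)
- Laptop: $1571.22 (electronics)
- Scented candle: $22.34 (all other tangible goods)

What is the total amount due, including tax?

$2302.02

Smartwatch $435.97: electronics, $300.00 or more → 11% → $47.96
Wireless earbuds $49.29: electronics, under $300.00 → 1.25% → $0.62
Laptop $1571.22: electronics, $300.00 or more → 11% → $172.83
Scented candle $22.34: all other tangible goods → 8% → $1.79
Subtotal = $2078.82; tax = $223.20; total due = $2302.02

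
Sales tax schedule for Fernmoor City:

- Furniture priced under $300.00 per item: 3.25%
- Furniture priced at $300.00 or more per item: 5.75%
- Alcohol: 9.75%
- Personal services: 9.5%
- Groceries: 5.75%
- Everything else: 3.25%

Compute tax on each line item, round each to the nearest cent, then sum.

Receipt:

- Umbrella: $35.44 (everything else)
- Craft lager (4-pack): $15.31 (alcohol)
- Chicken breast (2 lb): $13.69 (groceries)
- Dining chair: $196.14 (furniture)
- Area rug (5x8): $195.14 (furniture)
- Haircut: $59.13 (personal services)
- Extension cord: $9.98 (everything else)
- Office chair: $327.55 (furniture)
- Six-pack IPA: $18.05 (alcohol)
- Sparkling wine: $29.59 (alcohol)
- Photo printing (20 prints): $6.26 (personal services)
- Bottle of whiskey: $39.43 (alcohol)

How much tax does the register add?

Umbrella $35.44: everything else → 3.25% → $1.15
Craft lager (4-pack) $15.31: alcohol → 9.75% → $1.49
Chicken breast (2 lb) $13.69: groceries → 5.75% → $0.79
Dining chair $196.14: furniture, under $300.00 → 3.25% → $6.37
Area rug (5x8) $195.14: furniture, under $300.00 → 3.25% → $6.34
Haircut $59.13: personal services → 9.5% → $5.62
Extension cord $9.98: everything else → 3.25% → $0.32
Office chair $327.55: furniture, $300.00 or more → 5.75% → $18.83
Six-pack IPA $18.05: alcohol → 9.75% → $1.76
Sparkling wine $29.59: alcohol → 9.75% → $2.89
Photo printing (20 prints) $6.26: personal services → 9.5% → $0.59
Bottle of whiskey $39.43: alcohol → 9.75% → $3.84
Total tax = $1.15 + $1.49 + $0.79 + $6.37 + $6.34 + $5.62 + $0.32 + $18.83 + $1.76 + $2.89 + $0.59 + $3.84 = $49.99

$49.99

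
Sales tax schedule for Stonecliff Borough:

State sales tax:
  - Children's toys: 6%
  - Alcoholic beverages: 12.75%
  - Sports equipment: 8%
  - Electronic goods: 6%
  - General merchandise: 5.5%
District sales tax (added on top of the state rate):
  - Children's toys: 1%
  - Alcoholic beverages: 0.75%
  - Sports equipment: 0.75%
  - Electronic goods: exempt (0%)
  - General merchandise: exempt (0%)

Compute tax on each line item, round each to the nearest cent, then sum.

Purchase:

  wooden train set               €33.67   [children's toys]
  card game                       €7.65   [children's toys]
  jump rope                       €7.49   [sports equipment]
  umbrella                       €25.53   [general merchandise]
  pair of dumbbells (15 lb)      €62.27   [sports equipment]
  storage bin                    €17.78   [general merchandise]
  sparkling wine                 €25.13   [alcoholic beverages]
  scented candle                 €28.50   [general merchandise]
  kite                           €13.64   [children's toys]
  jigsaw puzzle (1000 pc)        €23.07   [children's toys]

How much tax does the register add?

€18.91

Wooden train set €33.67: children's toys → 6% + 1% district = 7% → €2.36
Card game €7.65: children's toys → 6% + 1% district = 7% → €0.54
Jump rope €7.49: sports equipment → 8% + 0.75% district = 8.75% → €0.66
Umbrella €25.53: general merchandise → 5.5% + 0% district = 5.5% → €1.40
Pair of dumbbells (15 lb) €62.27: sports equipment → 8% + 0.75% district = 8.75% → €5.45
Storage bin €17.78: general merchandise → 5.5% + 0% district = 5.5% → €0.98
Sparkling wine €25.13: alcoholic beverages → 12.75% + 0.75% district = 13.5% → €3.39
Scented candle €28.50: general merchandise → 5.5% + 0% district = 5.5% → €1.57
Kite €13.64: children's toys → 6% + 1% district = 7% → €0.95
Jigsaw puzzle (1000 pc) €23.07: children's toys → 6% + 1% district = 7% → €1.61
Total tax = €2.36 + €0.54 + €0.66 + €1.40 + €5.45 + €0.98 + €3.39 + €1.57 + €0.95 + €1.61 = €18.91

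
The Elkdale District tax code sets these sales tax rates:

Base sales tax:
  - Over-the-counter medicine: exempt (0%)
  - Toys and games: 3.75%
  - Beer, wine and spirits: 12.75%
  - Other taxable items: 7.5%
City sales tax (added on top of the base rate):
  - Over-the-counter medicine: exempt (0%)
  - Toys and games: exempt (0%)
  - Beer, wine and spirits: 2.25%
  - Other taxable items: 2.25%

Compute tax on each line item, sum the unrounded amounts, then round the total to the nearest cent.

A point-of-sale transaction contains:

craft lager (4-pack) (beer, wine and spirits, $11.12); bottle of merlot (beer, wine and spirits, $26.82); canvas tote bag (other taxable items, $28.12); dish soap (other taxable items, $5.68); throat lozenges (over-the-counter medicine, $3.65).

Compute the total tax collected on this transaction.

Craft lager (4-pack) $11.12: beer, wine and spirits → 12.75% + 2.25% city = 15% → $1.668
Bottle of merlot $26.82: beer, wine and spirits → 12.75% + 2.25% city = 15% → $4.023
Canvas tote bag $28.12: other taxable items → 7.5% + 2.25% city = 9.75% → $2.7417
Dish soap $5.68: other taxable items → 7.5% + 2.25% city = 9.75% → $0.5538
Throat lozenges $3.65: over-the-counter medicine → 0% + 0% city = 0% → $0.00
Unrounded tax sum = $8.9865 → $8.99

$8.99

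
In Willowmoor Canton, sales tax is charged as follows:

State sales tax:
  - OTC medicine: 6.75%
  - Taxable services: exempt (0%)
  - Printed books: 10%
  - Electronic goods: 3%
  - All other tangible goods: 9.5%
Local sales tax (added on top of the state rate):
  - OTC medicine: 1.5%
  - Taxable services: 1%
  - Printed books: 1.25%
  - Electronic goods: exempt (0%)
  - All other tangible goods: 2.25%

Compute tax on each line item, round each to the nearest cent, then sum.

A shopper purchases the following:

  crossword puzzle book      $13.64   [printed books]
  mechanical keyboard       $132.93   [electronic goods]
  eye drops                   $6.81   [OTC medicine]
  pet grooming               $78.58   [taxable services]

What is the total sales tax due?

$6.87

Crossword puzzle book $13.64: printed books → 10% + 1.25% local = 11.25% → $1.53
Mechanical keyboard $132.93: electronic goods → 3% + 0% local = 3% → $3.99
Eye drops $6.81: OTC medicine → 6.75% + 1.5% local = 8.25% → $0.56
Pet grooming $78.58: taxable services → 0% + 1% local = 1% → $0.79
Total tax = $1.53 + $3.99 + $0.56 + $0.79 = $6.87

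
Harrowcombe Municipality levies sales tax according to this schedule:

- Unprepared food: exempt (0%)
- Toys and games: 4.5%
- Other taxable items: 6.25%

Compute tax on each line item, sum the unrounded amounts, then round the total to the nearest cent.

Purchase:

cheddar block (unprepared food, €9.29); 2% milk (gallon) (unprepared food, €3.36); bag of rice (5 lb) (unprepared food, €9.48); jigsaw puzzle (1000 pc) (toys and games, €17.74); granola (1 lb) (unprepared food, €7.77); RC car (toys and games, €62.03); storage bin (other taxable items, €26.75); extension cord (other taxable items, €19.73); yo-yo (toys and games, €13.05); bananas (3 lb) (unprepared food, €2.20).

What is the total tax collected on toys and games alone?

Jigsaw puzzle (1000 pc) €17.74: toys and games → 4.5% → €0.7983
RC car €62.03: toys and games → 4.5% → €2.79135
Yo-yo €13.05: toys and games → 4.5% → €0.58725
Tax on toys and games: unrounded sum = €4.1769 → €4.18

€4.18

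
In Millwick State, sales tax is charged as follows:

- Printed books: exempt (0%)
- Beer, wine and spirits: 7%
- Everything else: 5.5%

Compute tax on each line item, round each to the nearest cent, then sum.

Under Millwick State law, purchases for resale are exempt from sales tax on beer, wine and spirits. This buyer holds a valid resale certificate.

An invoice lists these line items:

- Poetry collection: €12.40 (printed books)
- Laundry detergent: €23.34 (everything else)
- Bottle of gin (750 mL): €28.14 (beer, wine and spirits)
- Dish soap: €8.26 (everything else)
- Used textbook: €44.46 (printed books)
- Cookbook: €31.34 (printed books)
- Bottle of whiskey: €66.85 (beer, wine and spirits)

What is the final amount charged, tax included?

€216.52

Poetry collection €12.40: printed books → 0% → €0.00
Laundry detergent €23.34: everything else → 5.5% → €1.28
Bottle of gin (750 mL) €28.14: beer, wine and spirits, buyer-exempt → 0% → €0.00
Dish soap €8.26: everything else → 5.5% → €0.45
Used textbook €44.46: printed books → 0% → €0.00
Cookbook €31.34: printed books → 0% → €0.00
Bottle of whiskey €66.85: beer, wine and spirits, buyer-exempt → 0% → €0.00
Subtotal = €214.79; tax = €1.73; total due = €216.52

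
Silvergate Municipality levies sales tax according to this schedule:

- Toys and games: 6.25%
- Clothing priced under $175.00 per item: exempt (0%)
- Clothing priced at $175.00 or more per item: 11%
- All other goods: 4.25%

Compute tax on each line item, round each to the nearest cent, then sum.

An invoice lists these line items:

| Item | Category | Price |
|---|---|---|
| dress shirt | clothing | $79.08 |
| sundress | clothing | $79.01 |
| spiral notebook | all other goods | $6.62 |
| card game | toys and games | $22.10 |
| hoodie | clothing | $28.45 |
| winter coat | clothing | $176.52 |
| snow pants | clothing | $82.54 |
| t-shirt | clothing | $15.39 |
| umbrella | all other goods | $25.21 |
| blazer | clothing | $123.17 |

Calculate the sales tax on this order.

$22.15

Dress shirt $79.08: clothing, under $175.00 → 0% → $0.00
Sundress $79.01: clothing, under $175.00 → 0% → $0.00
Spiral notebook $6.62: all other goods → 4.25% → $0.28
Card game $22.10: toys and games → 6.25% → $1.38
Hoodie $28.45: clothing, under $175.00 → 0% → $0.00
Winter coat $176.52: clothing, $175.00 or more → 11% → $19.42
Snow pants $82.54: clothing, under $175.00 → 0% → $0.00
T-shirt $15.39: clothing, under $175.00 → 0% → $0.00
Umbrella $25.21: all other goods → 4.25% → $1.07
Blazer $123.17: clothing, under $175.00 → 0% → $0.00
Total tax = $0.28 + $1.38 + $19.42 + $1.07 = $22.15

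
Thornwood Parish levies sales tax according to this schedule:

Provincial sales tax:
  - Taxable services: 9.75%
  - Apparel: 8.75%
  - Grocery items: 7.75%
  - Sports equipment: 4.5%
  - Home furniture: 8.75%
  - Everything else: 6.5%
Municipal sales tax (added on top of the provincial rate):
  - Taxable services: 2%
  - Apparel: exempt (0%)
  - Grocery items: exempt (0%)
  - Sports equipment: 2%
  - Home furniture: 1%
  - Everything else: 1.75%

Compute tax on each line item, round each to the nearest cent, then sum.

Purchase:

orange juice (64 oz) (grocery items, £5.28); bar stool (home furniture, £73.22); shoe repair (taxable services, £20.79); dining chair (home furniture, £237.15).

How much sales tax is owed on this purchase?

Orange juice (64 oz) £5.28: grocery items → 7.75% + 0% municipal = 7.75% → £0.41
Bar stool £73.22: home furniture → 8.75% + 1% municipal = 9.75% → £7.14
Shoe repair £20.79: taxable services → 9.75% + 2% municipal = 11.75% → £2.44
Dining chair £237.15: home furniture → 8.75% + 1% municipal = 9.75% → £23.12
Total tax = £0.41 + £7.14 + £2.44 + £23.12 = £33.11

£33.11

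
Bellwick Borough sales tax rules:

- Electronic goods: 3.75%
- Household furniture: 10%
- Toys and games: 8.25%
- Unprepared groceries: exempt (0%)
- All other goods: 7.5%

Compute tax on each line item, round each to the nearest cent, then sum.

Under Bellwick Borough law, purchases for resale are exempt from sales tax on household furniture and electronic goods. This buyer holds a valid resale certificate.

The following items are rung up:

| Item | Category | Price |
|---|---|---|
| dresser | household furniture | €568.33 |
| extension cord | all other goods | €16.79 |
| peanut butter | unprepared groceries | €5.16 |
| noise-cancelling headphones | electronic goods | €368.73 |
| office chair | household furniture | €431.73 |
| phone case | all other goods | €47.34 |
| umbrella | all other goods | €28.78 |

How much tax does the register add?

€6.97

Dresser €568.33: household furniture, buyer-exempt → 0% → €0.00
Extension cord €16.79: all other goods → 7.5% → €1.26
Peanut butter €5.16: unprepared groceries → 0% → €0.00
Noise-cancelling headphones €368.73: electronic goods, buyer-exempt → 0% → €0.00
Office chair €431.73: household furniture, buyer-exempt → 0% → €0.00
Phone case €47.34: all other goods → 7.5% → €3.55
Umbrella €28.78: all other goods → 7.5% → €2.16
Total tax = €1.26 + €3.55 + €2.16 = €6.97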